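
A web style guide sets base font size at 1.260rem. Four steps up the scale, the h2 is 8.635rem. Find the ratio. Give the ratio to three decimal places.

The ratio satisfies 1.260 × r⁴ = 8.635, so r = (8.635 / 1.260)^(1/4).
r = 6.8532^(1/4) ≈ 1.6180

1.618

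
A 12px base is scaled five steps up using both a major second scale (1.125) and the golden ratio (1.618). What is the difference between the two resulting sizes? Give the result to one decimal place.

111.4px

Major second: 12.0 × 1.125⁵ = 21.624px
Golden ratio: 12.0 × 1.618⁵ = 133.068px
Difference: 133.068 − 21.624 = 111.444px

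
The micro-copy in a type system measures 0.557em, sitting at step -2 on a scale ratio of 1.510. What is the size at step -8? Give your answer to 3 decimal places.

Moving from step -2 to step -8 is 6 steps down, so divide by r⁶.
0.557 ÷ 1.510⁶ = 0.557 ÷ 11.85391 ≈ 0.047

0.047em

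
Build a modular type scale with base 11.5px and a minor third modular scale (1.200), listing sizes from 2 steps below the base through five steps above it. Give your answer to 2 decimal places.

Step -2: 11.5 ÷ 1.200² = 7.99
Step -1: 11.5 ÷ 1.200 = 9.58
Step 0: 11.5px
Step 1: 11.5 × 1.200 = 13.80
Step 2: 11.5 × 1.200² = 16.56
Step 3: 11.5 × 1.200³ = 19.87
Step 4: 11.5 × 1.200⁴ = 23.85
Step 5: 11.5 × 1.200⁵ = 28.62

7.99px, 9.58px, 11.50px, 13.80px, 16.56px, 19.87px, 23.85px, 28.62px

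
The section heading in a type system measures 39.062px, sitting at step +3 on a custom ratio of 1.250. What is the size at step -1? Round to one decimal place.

The gap is -1 − (3) = -4 steps, so the factor is 1.250^-4.
39.062 ÷ 1.250⁴ = 39.062 ÷ 2.44141 ≈ 16.000

16.0px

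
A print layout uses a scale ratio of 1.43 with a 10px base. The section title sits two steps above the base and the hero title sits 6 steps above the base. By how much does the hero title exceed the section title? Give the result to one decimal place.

65.1px

Step 2: 10.0 × 1.43² = 20.449px
Step 6: 10.0 × 1.43⁶ = 85.510px
Difference: 85.510 − 20.449 = 65.061px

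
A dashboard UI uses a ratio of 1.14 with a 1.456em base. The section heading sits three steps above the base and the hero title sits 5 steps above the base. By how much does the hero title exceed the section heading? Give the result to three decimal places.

Step 3: 1.456 × 1.14³ = 2.15713em
Step 5: 1.456 × 1.14⁵ = 2.80340em
Difference: 2.80340 − 2.15713 = 0.64627em

0.646em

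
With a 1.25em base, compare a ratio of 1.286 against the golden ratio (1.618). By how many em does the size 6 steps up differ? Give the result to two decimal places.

At 1.286: 1.25 × 1.286⁶ = 5.6540em
Golden ratio: 1.25 × 1.618⁶ = 22.4275em
Difference: 22.4275 − 5.6540 = 16.7735em

16.77em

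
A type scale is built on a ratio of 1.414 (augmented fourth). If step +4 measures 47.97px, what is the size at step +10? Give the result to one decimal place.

47.97 × 1.414⁶ = 47.97 × 7.99275 ≈ 383.412

383.4px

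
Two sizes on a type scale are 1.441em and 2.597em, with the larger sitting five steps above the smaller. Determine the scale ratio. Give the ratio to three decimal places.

1.125

The ratio satisfies 1.441 × r⁵ = 2.597, so r = (2.597 / 1.441)^(1/5).
r = 1.8022^(1/5) ≈ 1.1250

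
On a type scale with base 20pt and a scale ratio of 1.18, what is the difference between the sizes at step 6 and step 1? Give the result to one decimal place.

Step 1: 20.0 × 1.18 = 23.600pt
Step 6: 20.0 × 1.18⁶ = 53.991pt
Difference: 53.991 − 23.600 = 30.391pt

30.4pt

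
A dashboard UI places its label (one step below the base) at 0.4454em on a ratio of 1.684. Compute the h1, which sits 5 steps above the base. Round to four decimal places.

0.4454 × 1.684⁶ = 0.4454 × 22.80618 ≈ 10.1579

10.1579em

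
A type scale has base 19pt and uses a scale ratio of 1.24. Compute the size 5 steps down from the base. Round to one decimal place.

6.5pt

A modular type scale is a geometric sequence: sizeₙ = base × rⁿ.
19.0 ÷ 1.24⁵ = 19.0 ÷ 2.93163 ≈ 6.48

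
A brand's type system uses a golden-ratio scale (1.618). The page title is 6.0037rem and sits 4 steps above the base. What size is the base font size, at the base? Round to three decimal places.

0.876rem

6.0037 ÷ 1.618⁴ = 6.0037 ÷ 6.85353 ≈ 0.876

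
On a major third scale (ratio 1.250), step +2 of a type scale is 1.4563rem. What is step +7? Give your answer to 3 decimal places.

4.444rem

The gap is 7 − (2) = 5 steps, so the factor is 1.250^5.
1.4563 × 1.250⁵ = 1.4563 × 3.05176 ≈ 4.444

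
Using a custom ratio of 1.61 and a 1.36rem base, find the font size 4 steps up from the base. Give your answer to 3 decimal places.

1.36 × 1.61⁴ = 1.36 × 6.71898 ≈ 9.138

9.138rem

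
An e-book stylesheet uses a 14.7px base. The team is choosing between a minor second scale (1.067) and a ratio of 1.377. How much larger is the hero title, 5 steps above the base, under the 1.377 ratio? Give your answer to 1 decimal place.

Minor second: 14.7 × 1.067⁵ = 20.330px
At 1.377: 14.7 × 1.377⁵ = 72.776px
Difference: 72.776 − 20.330 = 52.446px

52.4px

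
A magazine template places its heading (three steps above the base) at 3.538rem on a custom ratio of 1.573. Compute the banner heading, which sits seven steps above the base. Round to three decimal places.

21.661rem

3.538 × 1.573⁴ = 3.538 × 6.12230 ≈ 21.661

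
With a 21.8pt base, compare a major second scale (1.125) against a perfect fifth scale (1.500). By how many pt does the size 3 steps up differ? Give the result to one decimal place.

42.5pt

Major second: 21.8 × 1.125³ = 31.039pt
Perfect fifth: 21.8 × 1.500³ = 73.575pt
Difference: 73.575 − 31.039 = 42.536pt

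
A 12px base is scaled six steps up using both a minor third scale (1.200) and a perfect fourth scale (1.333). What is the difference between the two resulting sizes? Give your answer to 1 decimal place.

31.5px

Minor third: 12.0 × 1.200⁶ = 35.832px
Perfect fourth: 12.0 × 1.333⁶ = 67.323px
Difference: 67.323 − 35.832 = 31.491px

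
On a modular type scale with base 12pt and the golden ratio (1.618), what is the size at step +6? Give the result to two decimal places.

Each step on a modular scale multiplies by the ratio, so the size n steps from the base is base × ratioⁿ.
12.0 × 1.618⁶ = 12.0 × 17.94201 ≈ 215.30

215.30pt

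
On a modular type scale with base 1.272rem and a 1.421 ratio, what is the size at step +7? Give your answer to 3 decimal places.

14.881rem

1.272 × 1.421⁷ = 1.272 × 11.69926 ≈ 14.881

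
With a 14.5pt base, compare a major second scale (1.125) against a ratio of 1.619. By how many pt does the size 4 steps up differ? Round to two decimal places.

76.40pt

Major second: 14.5 × 1.125⁴ = 23.2262pt
At 1.619: 14.5 × 1.619⁴ = 99.6220pt
Difference: 99.6220 − 23.2262 = 76.3958pt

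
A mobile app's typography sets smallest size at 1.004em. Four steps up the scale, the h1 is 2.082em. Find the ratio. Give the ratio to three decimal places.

The ratio satisfies 1.004 × r⁴ = 2.082, so r = (2.082 / 1.004)^(1/4).
r = 2.0737^(1/4) ≈ 1.2000

1.200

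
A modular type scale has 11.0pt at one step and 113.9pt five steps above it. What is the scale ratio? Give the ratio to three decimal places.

The ratio satisfies 11.0 × r⁵ = 113.9, so r = (113.9 / 11.0)^(1/5).
r = 10.3545^(1/5) ≈ 1.5960

1.596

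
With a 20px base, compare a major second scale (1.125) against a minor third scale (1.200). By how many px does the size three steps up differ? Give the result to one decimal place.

Major second: 20.0 × 1.125³ = 28.477px
Minor third: 20.0 × 1.200³ = 34.560px
Difference: 34.560 − 28.477 = 6.083px

6.1px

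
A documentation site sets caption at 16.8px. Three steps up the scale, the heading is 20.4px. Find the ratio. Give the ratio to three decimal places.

The ratio satisfies 16.8 × r³ = 20.4, so r = (20.4 / 16.8)^(1/3).
r = 1.2143^(1/3) ≈ 1.0669

1.067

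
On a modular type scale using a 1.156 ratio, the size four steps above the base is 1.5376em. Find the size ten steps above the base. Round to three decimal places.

3.669em

1.5376 × 1.156⁶ = 1.5376 × 2.38642 ≈ 3.669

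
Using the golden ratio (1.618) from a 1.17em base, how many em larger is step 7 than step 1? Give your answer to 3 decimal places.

32.072em

Step 1: 1.17 × 1.618 = 1.89306em
Step 7: 1.17 × 1.618⁷ = 33.96530em
Difference: 33.96530 − 1.89306 = 32.07224em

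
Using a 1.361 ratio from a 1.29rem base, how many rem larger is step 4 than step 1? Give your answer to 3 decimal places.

Step 1: 1.29 × 1.361 = 1.75569rem
Step 4: 1.29 × 1.361⁴ = 4.42611rem
Difference: 4.42611 − 1.75569 = 2.67042rem

2.670rem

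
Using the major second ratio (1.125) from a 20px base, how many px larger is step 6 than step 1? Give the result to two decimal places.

18.05px

Step 1: 20.0 × 1.125 = 22.5000px
Step 6: 20.0 × 1.125⁶ = 40.5457px
Difference: 40.5457 − 22.5000 = 18.0457px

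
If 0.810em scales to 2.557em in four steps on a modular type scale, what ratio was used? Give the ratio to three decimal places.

1.333

r⁴ = 2.557 / 0.810, so r = (2.557/0.810)^(1/4).
r = 3.1568^(1/4) ≈ 1.3329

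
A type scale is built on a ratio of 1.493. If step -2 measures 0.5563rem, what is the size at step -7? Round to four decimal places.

0.0750rem

0.5563 ÷ 1.493⁵ = 0.5563 ÷ 7.41821 ≈ 0.0750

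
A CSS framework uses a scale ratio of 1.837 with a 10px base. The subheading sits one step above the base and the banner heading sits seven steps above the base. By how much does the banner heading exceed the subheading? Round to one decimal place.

Step 1: 10.0 × 1.837 = 18.370px
Step 7: 10.0 × 1.837⁷ = 705.934px
Difference: 705.934 − 18.370 = 687.564px

687.6px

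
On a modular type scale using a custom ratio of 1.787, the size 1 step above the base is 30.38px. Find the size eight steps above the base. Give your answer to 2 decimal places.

30.38 × 1.787⁷ = 30.38 × 58.19315 ≈ 1767.908

1767.91px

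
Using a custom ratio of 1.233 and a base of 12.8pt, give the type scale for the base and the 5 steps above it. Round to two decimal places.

12.80pt, 15.78pt, 19.46pt, 23.99pt, 29.58pt, 36.48pt

Step 0: 12.8pt
Step 1: 12.8 × 1.233 = 15.78
Step 2: 12.8 × 1.233² = 19.46
Step 3: 12.8 × 1.233³ = 23.99
Step 4: 12.8 × 1.233⁴ = 29.58
Step 5: 12.8 × 1.233⁵ = 36.48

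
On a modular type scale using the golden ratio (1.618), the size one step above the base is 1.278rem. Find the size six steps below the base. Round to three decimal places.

0.044rem

Moving from step +1 to step -6 is 7 steps down, so divide by r⁷.
1.278 ÷ 1.618⁷ = 1.278 ÷ 29.03017 ≈ 0.044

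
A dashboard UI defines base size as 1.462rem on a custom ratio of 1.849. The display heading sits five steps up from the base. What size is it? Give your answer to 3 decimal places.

31.596rem

Each step on a modular scale multiplies by the ratio, so the size n steps from the base is base × ratioⁿ.
1.462 × 1.849⁵ = 1.462 × 21.61148 ≈ 31.596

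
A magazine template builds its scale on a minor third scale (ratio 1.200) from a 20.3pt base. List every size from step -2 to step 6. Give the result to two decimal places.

14.10pt, 16.92pt, 20.30pt, 24.36pt, 29.23pt, 35.08pt, 42.09pt, 50.51pt, 60.62pt

Step -2: 20.3 ÷ 1.200² = 14.10
Step -1: 20.3 ÷ 1.200 = 16.92
Step 0: 20.3pt
Step 1: 20.3 × 1.200 = 24.36
Step 2: 20.3 × 1.200² = 29.23
Step 3: 20.3 × 1.200³ = 35.08
Step 4: 20.3 × 1.200⁴ = 42.09
Step 5: 20.3 × 1.200⁵ = 50.51
Step 6: 20.3 × 1.200⁶ = 60.62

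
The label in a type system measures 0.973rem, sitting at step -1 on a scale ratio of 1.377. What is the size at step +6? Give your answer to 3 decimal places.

0.973 × 1.377⁷ = 0.973 × 9.38723 ≈ 9.134

9.134rem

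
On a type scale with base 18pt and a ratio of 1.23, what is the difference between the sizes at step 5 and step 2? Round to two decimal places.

23.44pt

Step 2: 18.0 × 1.23² = 27.2322pt
Step 5: 18.0 × 1.23⁵ = 50.6755pt
Difference: 50.6755 − 27.2322 = 23.4433pt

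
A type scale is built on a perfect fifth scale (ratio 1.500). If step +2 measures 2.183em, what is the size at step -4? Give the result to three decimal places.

Moving from step +2 to step -4 is 6 steps down, so divide by r⁶.
2.183 ÷ 1.500⁶ = 2.183 ÷ 11.39062 ≈ 0.192

0.192em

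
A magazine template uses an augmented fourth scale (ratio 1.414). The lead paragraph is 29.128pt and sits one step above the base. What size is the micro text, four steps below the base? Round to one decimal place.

29.128 ÷ 1.414⁵ = 29.128 ÷ 5.65258 ≈ 5.153

5.2pt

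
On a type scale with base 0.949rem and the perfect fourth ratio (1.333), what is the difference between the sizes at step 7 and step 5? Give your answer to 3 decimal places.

3.103rem

Step 5: 0.949 × 1.333⁵ = 3.99408rem
Step 7: 0.949 × 1.333⁷ = 7.09704rem
Difference: 7.09704 − 3.99408 = 3.10296rem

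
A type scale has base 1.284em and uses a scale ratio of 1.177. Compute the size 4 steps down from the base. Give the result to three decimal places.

0.669em

Every step multiplies by the scale ratio.
1.284 ÷ 1.177⁴ = 1.284 ÷ 1.91914 ≈ 0.669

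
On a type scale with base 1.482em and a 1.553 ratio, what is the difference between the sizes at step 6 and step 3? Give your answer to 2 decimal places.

15.24em

Step 3: 1.482 × 1.553³ = 5.5509em
Step 6: 1.482 × 1.553⁶ = 20.7911em
Difference: 20.7911 − 5.5509 = 15.2402em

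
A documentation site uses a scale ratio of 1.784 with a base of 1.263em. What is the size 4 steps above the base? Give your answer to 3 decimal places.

12.793em

1.263 × 1.784⁴ = 1.263 × 10.12930 ≈ 12.793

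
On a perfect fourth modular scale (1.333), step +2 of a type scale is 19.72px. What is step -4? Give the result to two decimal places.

19.72 ÷ 1.333⁶ = 19.72 ÷ 5.61023 ≈ 3.515

3.52px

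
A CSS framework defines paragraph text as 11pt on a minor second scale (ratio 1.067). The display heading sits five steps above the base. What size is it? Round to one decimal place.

15.2pt

Every step multiplies by the scale ratio.
11.0 × 1.067⁵ = 11.0 × 1.38300 ≈ 15.21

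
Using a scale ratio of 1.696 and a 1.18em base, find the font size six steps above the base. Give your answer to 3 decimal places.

28.083em

1.18 × 1.696⁶ = 1.18 × 23.79880 ≈ 28.083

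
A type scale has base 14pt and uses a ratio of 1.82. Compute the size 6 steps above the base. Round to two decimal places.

Every step multiplies by the scale ratio.
14.0 × 1.82⁶ = 14.0 × 36.34363 ≈ 508.81

508.81pt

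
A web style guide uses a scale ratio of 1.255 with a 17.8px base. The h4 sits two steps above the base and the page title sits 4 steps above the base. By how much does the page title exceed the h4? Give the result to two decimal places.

Step 2: 17.8 × 1.255² = 28.0354px
Step 4: 17.8 × 1.255⁴ = 44.1565px
Difference: 44.1565 − 28.0354 = 16.1211px

16.12px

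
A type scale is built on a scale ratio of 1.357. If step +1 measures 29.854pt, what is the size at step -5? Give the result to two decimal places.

4.78pt

Moving from step +1 to step -5 is 6 steps down, so divide by r⁶.
29.854 ÷ 1.357⁶ = 29.854 ÷ 6.24423 ≈ 4.781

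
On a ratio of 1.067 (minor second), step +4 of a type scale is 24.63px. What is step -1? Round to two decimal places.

24.63 ÷ 1.067⁵ = 24.63 ÷ 1.38300 ≈ 17.809

17.81px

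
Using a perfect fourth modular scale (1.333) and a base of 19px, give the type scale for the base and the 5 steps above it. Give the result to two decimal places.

19.00px, 25.33px, 33.76px, 45.00px, 59.99px, 79.97px

Step 0: 19px
Step 1: 19.0 × 1.333 = 25.33
Step 2: 19.0 × 1.333² = 33.76
Step 3: 19.0 × 1.333³ = 45.00
Step 4: 19.0 × 1.333⁴ = 59.99
Step 5: 19.0 × 1.333⁵ = 79.97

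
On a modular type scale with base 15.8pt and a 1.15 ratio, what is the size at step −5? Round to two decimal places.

7.86pt

15.8 ÷ 1.15⁵ = 15.8 ÷ 2.01136 ≈ 7.86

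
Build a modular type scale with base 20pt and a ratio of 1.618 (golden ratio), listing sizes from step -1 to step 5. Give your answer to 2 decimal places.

Step -1: 20.0 ÷ 1.618 = 12.36
Step 0: 20pt
Step 1: 20.0 × 1.618 = 32.36
Step 2: 20.0 × 1.618² = 52.36
Step 3: 20.0 × 1.618³ = 84.72
Step 4: 20.0 × 1.618⁴ = 137.07
Step 5: 20.0 × 1.618⁵ = 221.78

12.36pt, 20.00pt, 32.36pt, 52.36pt, 84.72pt, 137.07pt, 221.78pt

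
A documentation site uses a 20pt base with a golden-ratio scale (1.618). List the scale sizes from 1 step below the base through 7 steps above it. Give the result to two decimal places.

12.36pt, 20.00pt, 32.36pt, 52.36pt, 84.72pt, 137.07pt, 221.78pt, 358.84pt, 580.60pt

Step -1: 20.0 ÷ 1.618 = 12.36
Step 0: 20pt
Step 1: 20.0 × 1.618 = 32.36
Step 2: 20.0 × 1.618² = 52.36
Step 3: 20.0 × 1.618³ = 84.72
Step 4: 20.0 × 1.618⁴ = 137.07
Step 5: 20.0 × 1.618⁵ = 221.78
Step 6: 20.0 × 1.618⁶ = 358.84
Step 7: 20.0 × 1.618⁷ = 580.60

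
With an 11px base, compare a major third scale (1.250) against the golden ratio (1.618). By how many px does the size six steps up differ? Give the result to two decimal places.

Major third: 11.0 × 1.250⁶ = 41.9617px
Golden ratio: 11.0 × 1.618⁶ = 197.3621px
Difference: 197.3621 − 41.9617 = 155.4004px

155.40px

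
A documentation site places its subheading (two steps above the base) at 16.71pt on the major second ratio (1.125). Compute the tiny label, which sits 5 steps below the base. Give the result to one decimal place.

7.3pt

16.71 ÷ 1.125⁷ = 16.71 ÷ 2.28070 ≈ 7.327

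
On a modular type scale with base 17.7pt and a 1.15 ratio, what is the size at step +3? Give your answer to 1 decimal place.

Each step on a modular scale multiplies by the ratio, so the size n steps from the base is base × ratioⁿ.
17.7 × 1.15³ = 17.7 × 1.52087 ≈ 26.92

26.9pt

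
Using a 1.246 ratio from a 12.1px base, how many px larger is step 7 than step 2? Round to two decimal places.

Step 2: 12.1 × 1.246² = 18.7854px
Step 7: 12.1 × 1.246⁷ = 56.4172px
Difference: 56.4172 − 18.7854 = 37.6318px

37.63px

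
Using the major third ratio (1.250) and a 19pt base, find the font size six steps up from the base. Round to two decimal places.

Every step multiplies by the scale ratio.
19.0 × 1.250⁶ = 19.0 × 3.81470 ≈ 72.48

72.48pt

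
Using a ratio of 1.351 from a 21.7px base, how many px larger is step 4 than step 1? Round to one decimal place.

43.0px

Step 1: 21.7 × 1.351 = 29.317px
Step 4: 21.7 × 1.351⁴ = 72.290px
Difference: 72.290 − 29.317 = 42.973px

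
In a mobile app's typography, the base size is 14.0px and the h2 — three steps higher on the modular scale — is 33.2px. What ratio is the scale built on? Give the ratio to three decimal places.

1.334

r³ = 33.2 / 14.0, so r = (33.2/14.0)^(1/3).
r = 2.3714^(1/3) ≈ 1.3335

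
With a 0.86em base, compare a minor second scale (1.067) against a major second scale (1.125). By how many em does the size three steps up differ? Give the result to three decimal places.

Minor second: 0.86 × 1.067³ = 1.04470em
Major second: 0.86 × 1.125³ = 1.22449em
Difference: 1.22449 − 1.04470 = 0.17979em

0.180em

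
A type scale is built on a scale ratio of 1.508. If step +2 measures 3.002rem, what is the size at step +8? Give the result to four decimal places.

35.3036rem

The gap is 8 − (2) = 6 steps, so the factor is 1.508^6.
3.002 × 1.508⁶ = 3.002 × 11.76002 ≈ 35.3036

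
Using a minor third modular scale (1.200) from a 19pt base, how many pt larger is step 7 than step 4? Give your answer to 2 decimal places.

28.68pt

Step 4: 19.0 × 1.200⁴ = 39.3984pt
Step 7: 19.0 × 1.200⁷ = 68.0804pt
Difference: 68.0804 − 39.3984 = 28.6820pt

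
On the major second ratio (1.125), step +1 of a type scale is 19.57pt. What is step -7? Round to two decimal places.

7.63pt

19.57 ÷ 1.125⁸ = 19.57 ÷ 2.56578 ≈ 7.627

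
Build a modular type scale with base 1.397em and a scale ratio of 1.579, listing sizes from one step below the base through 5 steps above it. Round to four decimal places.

0.8847em, 1.3970em, 2.2059em, 3.4831em, 5.4997em, 8.6841em, 13.7122em

Step -1: 1.397 ÷ 1.579 = 0.8847
Step 0: 1.397em
Step 1: 1.397 × 1.579 = 2.2059
Step 2: 1.397 × 1.579² = 3.4831
Step 3: 1.397 × 1.579³ = 5.4997
Step 4: 1.397 × 1.579⁴ = 8.6841
Step 5: 1.397 × 1.579⁵ = 13.7122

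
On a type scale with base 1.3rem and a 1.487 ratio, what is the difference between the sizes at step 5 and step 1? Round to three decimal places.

7.518rem

Step 1: 1.3 × 1.487 = 1.93310rem
Step 5: 1.3 × 1.487⁵ = 9.45144rem
Difference: 9.45144 − 1.93310 = 7.51834rem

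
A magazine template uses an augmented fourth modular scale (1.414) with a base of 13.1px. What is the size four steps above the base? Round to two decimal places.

A modular type scale is a geometric sequence: sizeₙ = base × rⁿ.
13.1 × 1.414⁴ = 13.1 × 3.99758 ≈ 52.37

52.37px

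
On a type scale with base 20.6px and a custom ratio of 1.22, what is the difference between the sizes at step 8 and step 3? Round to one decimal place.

63.7px

Step 3: 20.6 × 1.22³ = 37.406px
Step 8: 20.6 × 1.22⁸ = 101.099px
Difference: 101.099 − 37.406 = 63.693px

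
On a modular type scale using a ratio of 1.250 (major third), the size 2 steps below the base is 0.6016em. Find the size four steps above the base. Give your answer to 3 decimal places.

Moving from step -2 to step +4 is 6 steps up, so multiply by r⁶.
0.6016 × 1.250⁶ = 0.6016 × 3.81470 ≈ 2.295

2.295em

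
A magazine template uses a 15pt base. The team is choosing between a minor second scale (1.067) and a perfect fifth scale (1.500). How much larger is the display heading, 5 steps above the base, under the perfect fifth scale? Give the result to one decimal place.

93.2pt

Minor second: 15.0 × 1.067⁵ = 20.745pt
Perfect fifth: 15.0 × 1.500⁵ = 113.906pt
Difference: 113.906 − 20.745 = 93.161pt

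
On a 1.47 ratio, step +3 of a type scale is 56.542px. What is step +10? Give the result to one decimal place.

56.542 × 1.47⁷ = 56.542 × 14.83274 ≈ 838.673

838.7px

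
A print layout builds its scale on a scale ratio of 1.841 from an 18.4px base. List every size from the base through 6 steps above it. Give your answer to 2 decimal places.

Step 0: 18.4px
Step 1: 18.4 × 1.841 = 33.87
Step 2: 18.4 × 1.841² = 62.36
Step 3: 18.4 × 1.841³ = 114.81
Step 4: 18.4 × 1.841⁴ = 211.36
Step 5: 18.4 × 1.841⁵ = 389.12
Step 6: 18.4 × 1.841⁶ = 716.38

18.40px, 33.87px, 62.36px, 114.81px, 211.36px, 389.12px, 716.38px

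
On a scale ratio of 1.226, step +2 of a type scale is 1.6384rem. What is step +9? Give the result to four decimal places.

Moving from step +2 to step +9 is 7 steps up, so multiply by r⁷.
1.6384 × 1.226⁷ = 1.6384 × 4.16326 ≈ 6.8211

6.8211rem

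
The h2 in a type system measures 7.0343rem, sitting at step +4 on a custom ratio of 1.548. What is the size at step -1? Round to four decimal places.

0.7913rem

Moving from step +4 to step -1 is 5 steps down, so divide by r⁵.
7.0343 ÷ 1.548⁵ = 7.0343 ÷ 8.88904 ≈ 0.7913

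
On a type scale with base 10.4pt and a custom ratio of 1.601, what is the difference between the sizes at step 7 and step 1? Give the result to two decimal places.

263.75pt

Step 1: 10.4 × 1.601 = 16.6504pt
Step 7: 10.4 × 1.601⁷ = 280.3965pt
Difference: 280.3965 − 16.6504 = 263.7461pt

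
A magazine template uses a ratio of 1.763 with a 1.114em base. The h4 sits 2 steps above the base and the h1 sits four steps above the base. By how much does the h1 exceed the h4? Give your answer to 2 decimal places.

Step 2: 1.114 × 1.763² = 3.4625em
Step 4: 1.114 × 1.763⁴ = 10.7620em
Difference: 10.7620 − 3.4625 = 7.2995em

7.30em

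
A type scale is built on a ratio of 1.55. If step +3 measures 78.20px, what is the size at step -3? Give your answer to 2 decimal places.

Moving from step +3 to step -3 is 6 steps down, so divide by r⁶.
78.20 ÷ 1.55⁶ = 78.20 ÷ 13.86725 ≈ 5.639

5.64px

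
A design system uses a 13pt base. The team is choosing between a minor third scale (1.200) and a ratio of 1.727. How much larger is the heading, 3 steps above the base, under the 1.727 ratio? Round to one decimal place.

Minor third: 13.0 × 1.200³ = 22.464pt
At 1.727: 13.0 × 1.727³ = 66.961pt
Difference: 66.961 − 22.464 = 44.497pt

44.5pt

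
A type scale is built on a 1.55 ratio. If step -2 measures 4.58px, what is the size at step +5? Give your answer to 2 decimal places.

98.44px

4.58 × 1.55⁷ = 4.58 × 21.49423 ≈ 98.444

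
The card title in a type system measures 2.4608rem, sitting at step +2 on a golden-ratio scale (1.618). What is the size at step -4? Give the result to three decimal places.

0.137rem

2.4608 ÷ 1.618⁶ = 2.4608 ÷ 17.94201 ≈ 0.137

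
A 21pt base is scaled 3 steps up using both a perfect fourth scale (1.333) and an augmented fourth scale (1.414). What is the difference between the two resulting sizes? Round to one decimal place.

Perfect fourth: 21.0 × 1.333³ = 49.740pt
Augmented fourth: 21.0 × 1.414³ = 59.370pt
Difference: 59.370 − 49.740 = 9.630pt

9.6pt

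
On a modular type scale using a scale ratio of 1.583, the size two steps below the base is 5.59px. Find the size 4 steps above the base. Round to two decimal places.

87.96px

5.59 × 1.583⁶ = 5.59 × 15.73568 ≈ 87.962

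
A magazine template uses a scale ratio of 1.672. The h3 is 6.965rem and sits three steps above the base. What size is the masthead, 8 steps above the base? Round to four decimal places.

91.0128rem

6.965 × 1.672⁵ = 6.965 × 13.06716 ≈ 91.0128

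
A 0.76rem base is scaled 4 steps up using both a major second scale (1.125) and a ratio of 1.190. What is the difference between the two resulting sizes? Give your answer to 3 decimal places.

0.307rem

Major second: 0.76 × 1.125⁴ = 1.21737rem
At 1.190: 0.76 × 1.190⁴ = 1.52406rem
Difference: 1.52406 − 1.21737 = 0.30669rem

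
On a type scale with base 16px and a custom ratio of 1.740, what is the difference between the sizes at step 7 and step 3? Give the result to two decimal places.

Step 3: 16.0 × 1.740³ = 84.2884px
Step 7: 16.0 × 1.740⁷ = 772.6178px
Difference: 772.6178 − 84.2884 = 688.3294px

688.33px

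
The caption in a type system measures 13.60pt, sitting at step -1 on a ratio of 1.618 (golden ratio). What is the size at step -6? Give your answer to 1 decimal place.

13.60 ÷ 1.618⁵ = 13.60 ÷ 11.08901 ≈ 1.226

1.2pt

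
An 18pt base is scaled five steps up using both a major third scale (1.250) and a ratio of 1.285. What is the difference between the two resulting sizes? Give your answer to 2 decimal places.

Major third: 18.0 × 1.250⁵ = 54.9316pt
At 1.285: 18.0 × 1.285⁵ = 63.0650pt
Difference: 63.0650 − 54.9316 = 8.1334pt

8.13pt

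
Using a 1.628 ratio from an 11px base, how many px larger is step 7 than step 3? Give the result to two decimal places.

285.94px

Step 3: 11.0 × 1.628³ = 47.4631px
Step 7: 11.0 × 1.628⁷ = 333.4061px
Difference: 333.4061 − 47.4631 = 285.9430px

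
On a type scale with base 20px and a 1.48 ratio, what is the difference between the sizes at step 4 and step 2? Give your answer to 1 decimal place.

Step 2: 20.0 × 1.48² = 43.808px
Step 4: 20.0 × 1.48⁴ = 95.957px
Difference: 95.957 − 43.808 = 52.149px

52.1px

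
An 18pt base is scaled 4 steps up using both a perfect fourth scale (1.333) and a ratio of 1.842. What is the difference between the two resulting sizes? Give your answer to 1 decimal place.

Perfect fourth: 18.0 × 1.333⁴ = 56.832pt
At 1.842: 18.0 × 1.842⁴ = 207.220pt
Difference: 207.220 − 56.832 = 150.388pt

150.4pt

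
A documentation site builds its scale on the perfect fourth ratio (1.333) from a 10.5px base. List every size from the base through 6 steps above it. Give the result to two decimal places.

10.50px, 14.00px, 18.66px, 24.87px, 33.15px, 44.19px, 58.91px

Step 0: 10.5px
Step 1: 10.5 × 1.333 = 14.00
Step 2: 10.5 × 1.333² = 18.66
Step 3: 10.5 × 1.333³ = 24.87
Step 4: 10.5 × 1.333⁴ = 33.15
Step 5: 10.5 × 1.333⁵ = 44.19
Step 6: 10.5 × 1.333⁶ = 58.91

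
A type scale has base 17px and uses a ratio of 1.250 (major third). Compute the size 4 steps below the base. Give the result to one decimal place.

7.0px

Every step multiplies by the scale ratio.
17.0 ÷ 1.250⁴ = 17.0 ÷ 2.44141 ≈ 6.96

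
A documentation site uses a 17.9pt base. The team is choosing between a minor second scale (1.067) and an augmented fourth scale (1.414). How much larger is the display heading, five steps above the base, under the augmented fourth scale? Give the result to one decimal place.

76.4pt

Minor second: 17.9 × 1.067⁵ = 24.756pt
Augmented fourth: 17.9 × 1.414⁵ = 101.181pt
Difference: 101.181 − 24.756 = 76.425pt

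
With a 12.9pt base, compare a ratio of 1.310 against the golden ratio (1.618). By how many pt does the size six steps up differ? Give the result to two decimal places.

At 1.310: 12.9 × 1.310⁶ = 65.1955pt
Golden ratio: 12.9 × 1.618⁶ = 231.4519pt
Difference: 231.4519 − 65.1955 = 166.2564pt

166.26pt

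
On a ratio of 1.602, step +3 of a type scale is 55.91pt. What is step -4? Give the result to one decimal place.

2.1pt

55.91 ÷ 1.602⁷ = 55.91 ÷ 27.07931 ≈ 2.065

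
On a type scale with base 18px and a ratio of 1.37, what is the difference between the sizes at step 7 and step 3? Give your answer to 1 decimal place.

116.8px

Step 3: 18.0 × 1.37³ = 46.284px
Step 7: 18.0 × 1.37⁷ = 163.048px
Difference: 163.048 − 46.284 = 116.764px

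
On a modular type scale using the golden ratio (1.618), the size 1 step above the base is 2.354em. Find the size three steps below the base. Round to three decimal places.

0.343em

Moving from step +1 to step -3 is 4 steps down, so divide by r⁴.
2.354 ÷ 1.618⁴ = 2.354 ÷ 6.85353 ≈ 0.343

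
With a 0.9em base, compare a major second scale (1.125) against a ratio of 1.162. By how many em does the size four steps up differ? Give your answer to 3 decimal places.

Major second: 0.9 × 1.125⁴ = 1.44163em
At 1.162: 0.9 × 1.162⁴ = 1.64084em
Difference: 1.64084 − 1.44163 = 0.19921em

0.199em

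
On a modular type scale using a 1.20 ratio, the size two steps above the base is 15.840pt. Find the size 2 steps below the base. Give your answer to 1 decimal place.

15.840 ÷ 1.20⁴ = 15.840 ÷ 2.07360 ≈ 7.639

7.6pt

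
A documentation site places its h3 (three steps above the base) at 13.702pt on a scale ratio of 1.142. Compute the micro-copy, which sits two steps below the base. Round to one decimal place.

7.1pt

Moving from step +3 to step -2 is 5 steps down, so divide by r⁵.
13.702 ÷ 1.142⁵ = 13.702 ÷ 1.94236 ≈ 7.054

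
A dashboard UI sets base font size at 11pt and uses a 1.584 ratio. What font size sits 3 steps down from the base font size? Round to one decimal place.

2.8pt

A modular type scale is a geometric sequence: sizeₙ = base × rⁿ.
11.0 ÷ 1.584³ = 11.0 ÷ 3.97434 ≈ 2.77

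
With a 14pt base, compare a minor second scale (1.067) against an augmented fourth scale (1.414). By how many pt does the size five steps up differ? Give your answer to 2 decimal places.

59.77pt

Minor second: 14.0 × 1.067⁵ = 19.3620pt
Augmented fourth: 14.0 × 1.414⁵ = 79.1362pt
Difference: 79.1362 − 19.3620 = 59.7742pt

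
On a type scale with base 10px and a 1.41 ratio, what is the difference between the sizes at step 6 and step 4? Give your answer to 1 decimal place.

39.1px

Step 4: 10.0 × 1.41⁴ = 39.525px
Step 6: 10.0 × 1.41⁶ = 78.580px
Difference: 78.580 − 39.525 = 39.055px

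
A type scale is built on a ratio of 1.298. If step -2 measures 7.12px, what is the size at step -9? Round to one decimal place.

1.1px

The gap is -9 − (-2) = -7 steps, so the factor is 1.298^-7.
7.12 ÷ 1.298⁷ = 7.12 ÷ 6.20759 ≈ 1.147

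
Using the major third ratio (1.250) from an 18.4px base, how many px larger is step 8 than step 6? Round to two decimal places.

39.48px

Step 6: 18.4 × 1.250⁶ = 70.1904px
Step 8: 18.4 × 1.250⁸ = 109.6725px
Difference: 109.6725 − 70.1904 = 39.4821px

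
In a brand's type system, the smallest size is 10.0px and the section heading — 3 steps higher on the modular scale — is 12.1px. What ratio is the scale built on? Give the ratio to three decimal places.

r³ = 12.1 / 10.0, so r = (12.1/10.0)^(1/3).
r = 1.2100^(1/3) ≈ 1.0656

1.066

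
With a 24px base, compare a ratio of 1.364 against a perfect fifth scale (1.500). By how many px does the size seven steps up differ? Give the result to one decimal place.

199.2px

At 1.364: 24.0 × 1.364⁷ = 210.820px
Perfect fifth: 24.0 × 1.500⁷ = 410.062px
Difference: 410.062 − 210.820 = 199.242px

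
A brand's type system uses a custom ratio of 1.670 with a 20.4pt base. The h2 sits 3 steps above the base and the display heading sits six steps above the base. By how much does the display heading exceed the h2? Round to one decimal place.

347.5pt

Step 3: 20.4 × 1.670³ = 95.012pt
Step 6: 20.4 × 1.670⁶ = 442.516pt
Difference: 442.516 − 95.012 = 347.504pt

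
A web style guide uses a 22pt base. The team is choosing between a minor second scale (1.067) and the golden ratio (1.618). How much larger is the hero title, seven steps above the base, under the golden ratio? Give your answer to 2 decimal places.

604.02pt

Minor second: 22.0 × 1.067⁷ = 34.6397pt
Golden ratio: 22.0 × 1.618⁷ = 638.6638pt
Difference: 638.6638 − 34.6397 = 604.0241pt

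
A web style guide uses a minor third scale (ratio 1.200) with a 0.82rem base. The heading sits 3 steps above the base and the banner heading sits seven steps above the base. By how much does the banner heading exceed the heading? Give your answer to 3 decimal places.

Step 3: 0.82 × 1.200³ = 1.41696rem
Step 7: 0.82 × 1.200⁷ = 2.93821rem
Difference: 2.93821 − 1.41696 = 1.52125rem

1.521rem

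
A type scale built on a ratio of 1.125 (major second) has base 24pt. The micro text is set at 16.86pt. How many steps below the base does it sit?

3

1.125ⁿ = 24 / 16.86 = 1.4235
n = ln(1.4235) / ln(1.125) = 0.3531 / 0.1178 ≈ 3.00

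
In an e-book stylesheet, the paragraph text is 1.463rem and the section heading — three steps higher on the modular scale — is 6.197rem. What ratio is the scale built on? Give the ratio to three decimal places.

The ratio satisfies 1.463 × r³ = 6.197, so r = (6.197 / 1.463)^(1/3).
r = 4.2358^(1/3) ≈ 1.6180

1.618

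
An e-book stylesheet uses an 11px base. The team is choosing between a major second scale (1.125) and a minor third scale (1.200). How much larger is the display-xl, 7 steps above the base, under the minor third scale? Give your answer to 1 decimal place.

14.3px

Major second: 11.0 × 1.125⁷ = 25.088px
Minor third: 11.0 × 1.200⁷ = 39.415px
Difference: 39.415 − 25.088 = 14.327px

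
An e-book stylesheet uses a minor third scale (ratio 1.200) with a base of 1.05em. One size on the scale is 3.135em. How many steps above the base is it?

1.200ⁿ = 3.135 / 1.05 = 2.9857
n = ln(2.9857) / ln(1.200) = 1.0938 / 0.1823 ≈ 6.00

6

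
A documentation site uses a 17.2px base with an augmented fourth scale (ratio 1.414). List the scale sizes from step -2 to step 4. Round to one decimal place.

8.6px, 12.2px, 17.2px, 24.3px, 34.4px, 48.6px, 68.8px

Step -2: 17.2 ÷ 1.414² = 8.6
Step -1: 17.2 ÷ 1.414 = 12.2
Step 0: 17.2px
Step 1: 17.2 × 1.414 = 24.3
Step 2: 17.2 × 1.414² = 34.4
Step 3: 17.2 × 1.414³ = 48.6
Step 4: 17.2 × 1.414⁴ = 68.8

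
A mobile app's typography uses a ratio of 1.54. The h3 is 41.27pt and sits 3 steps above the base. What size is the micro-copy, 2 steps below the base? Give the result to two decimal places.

The gap is -2 − (3) = -5 steps, so the factor is 1.54^-5.
41.27 ÷ 1.54⁵ = 41.27 ÷ 8.66171 ≈ 4.765

4.76pt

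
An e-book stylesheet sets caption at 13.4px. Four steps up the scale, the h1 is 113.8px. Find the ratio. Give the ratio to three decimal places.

1.707

r⁴ = 113.8 / 13.4, so r = (113.8/13.4)^(1/4).
r = 8.4925^(1/4) ≈ 1.7071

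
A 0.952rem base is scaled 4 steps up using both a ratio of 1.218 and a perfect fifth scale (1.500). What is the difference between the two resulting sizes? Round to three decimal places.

2.724rem

At 1.218: 0.952 × 1.218⁴ = 2.09520rem
Perfect fifth: 0.952 × 1.500⁴ = 4.81950rem
Difference: 4.81950 − 2.09520 = 2.72430rem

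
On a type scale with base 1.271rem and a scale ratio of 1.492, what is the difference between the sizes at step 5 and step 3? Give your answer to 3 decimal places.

Step 3: 1.271 × 1.492³ = 4.22136rem
Step 5: 1.271 × 1.492⁵ = 9.39701rem
Difference: 9.39701 − 4.22136 = 5.17565rem

5.176rem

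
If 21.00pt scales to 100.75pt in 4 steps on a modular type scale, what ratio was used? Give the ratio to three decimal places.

1.480

The ratio satisfies 21.00 × r⁴ = 100.75, so r = (100.75 / 21.00)^(1/4).
r = 4.7976^(1/4) ≈ 1.4800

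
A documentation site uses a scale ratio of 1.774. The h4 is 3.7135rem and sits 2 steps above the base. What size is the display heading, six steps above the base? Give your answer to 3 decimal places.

The gap is 6 − (2) = 4 steps, so the factor is 1.774^4.
3.7135 × 1.774⁴ = 3.7135 × 9.90409 ≈ 36.779

36.779rem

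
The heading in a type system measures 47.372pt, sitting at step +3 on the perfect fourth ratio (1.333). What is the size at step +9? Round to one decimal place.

265.8pt

47.372 × 1.333⁶ = 47.372 × 5.61023 ≈ 265.768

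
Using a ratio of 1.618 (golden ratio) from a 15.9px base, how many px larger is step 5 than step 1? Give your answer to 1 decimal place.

Step 1: 15.9 × 1.618 = 25.726px
Step 5: 15.9 × 1.618⁵ = 176.315px
Difference: 176.315 − 25.726 = 150.589px

150.6px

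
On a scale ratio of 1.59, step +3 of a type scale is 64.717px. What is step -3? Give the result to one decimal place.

The gap is -3 − (3) = -6 steps, so the factor is 1.59^-6.
64.717 ÷ 1.59⁶ = 64.717 ÷ 16.15782 ≈ 4.005

4.0px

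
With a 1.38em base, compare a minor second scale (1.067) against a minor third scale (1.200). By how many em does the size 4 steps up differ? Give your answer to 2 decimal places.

Minor second: 1.38 × 1.067⁴ = 1.7887em
Minor third: 1.38 × 1.200⁴ = 2.8616em
Difference: 2.8616 − 1.7887 = 1.0729em

1.07em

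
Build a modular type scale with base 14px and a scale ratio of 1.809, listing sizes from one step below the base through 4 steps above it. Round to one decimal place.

7.7px, 14.0px, 25.3px, 45.8px, 82.9px, 149.9px

Step -1: 14.0 ÷ 1.809 = 7.7
Step 0: 14px
Step 1: 14.0 × 1.809 = 25.3
Step 2: 14.0 × 1.809² = 45.8
Step 3: 14.0 × 1.809³ = 82.9
Step 4: 14.0 × 1.809⁴ = 149.9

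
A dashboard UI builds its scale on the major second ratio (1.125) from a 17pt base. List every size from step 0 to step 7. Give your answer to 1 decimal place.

17.0pt, 19.1pt, 21.5pt, 24.2pt, 27.2pt, 30.6pt, 34.5pt, 38.8pt

Step 0: 17pt
Step 1: 17.0 × 1.125 = 19.1
Step 2: 17.0 × 1.125² = 21.5
Step 3: 17.0 × 1.125³ = 24.2
Step 4: 17.0 × 1.125⁴ = 27.2
Step 5: 17.0 × 1.125⁵ = 30.6
Step 6: 17.0 × 1.125⁶ = 34.5
Step 7: 17.0 × 1.125⁷ = 38.8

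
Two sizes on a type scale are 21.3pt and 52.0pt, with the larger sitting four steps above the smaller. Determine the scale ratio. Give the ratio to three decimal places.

r⁴ = 52.0 / 21.3, so r = (52.0/21.3)^(1/4).
r = 2.4413^(1/4) ≈ 1.2500

1.250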